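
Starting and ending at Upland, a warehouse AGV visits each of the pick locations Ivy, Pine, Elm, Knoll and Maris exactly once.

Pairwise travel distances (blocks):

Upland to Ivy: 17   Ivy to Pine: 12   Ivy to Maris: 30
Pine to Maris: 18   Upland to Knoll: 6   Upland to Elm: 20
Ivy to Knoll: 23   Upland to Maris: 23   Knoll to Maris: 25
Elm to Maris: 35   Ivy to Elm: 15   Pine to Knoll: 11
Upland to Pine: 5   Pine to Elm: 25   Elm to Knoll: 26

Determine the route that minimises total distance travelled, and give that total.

Upland-Ivy-Pine-Elm-Knoll-Maris-Upland: 17+12+25+26+25+23 = 128
Upland-Ivy-Pine-Elm-Maris-Knoll-Upland: 17+12+25+35+25+6 = 120
Upland-Ivy-Pine-Knoll-Elm-Maris-Upland: 17+12+11+26+35+23 = 124
Upland-Ivy-Pine-Knoll-Maris-Elm-Upland: 17+12+11+25+35+20 = 120
Upland-Ivy-Pine-Maris-Elm-Knoll-Upland: 17+12+18+35+26+6 = 114
Upland-Ivy-Pine-Maris-Knoll-Elm-Upland: 17+12+18+25+26+20 = 118
Upland-Ivy-Elm-Pine-Knoll-Maris-Upland: 17+15+25+11+25+23 = 116
Upland-Ivy-Elm-Pine-Maris-Knoll-Upland: 17+15+25+18+25+6 = 106
Upland-Ivy-Elm-Knoll-Pine-Maris-Upland: 17+15+26+11+18+23 = 110
Upland-Ivy-Elm-Knoll-Maris-Pine-Upland: 17+15+26+25+18+5 = 106
Upland-Ivy-Elm-Maris-Pine-Knoll-Upland: 17+15+35+18+11+6 = 102
Upland-Ivy-Elm-Maris-Knoll-Pine-Upland: 17+15+35+25+11+5 = 108
Upland-Ivy-Knoll-Pine-Elm-Maris-Upland: 17+23+11+25+35+23 = 134
Upland-Ivy-Knoll-Pine-Maris-Elm-Upland: 17+23+11+18+35+20 = 124
… (46 more)
Upland-Elm-Ivy-Pine-Maris-Knoll-Upland: 20+15+12+18+25+6 = 96  ← best
The minimum is 96.
One optimal route: Upland → Elm → Ivy → Pine → Maris → Knoll → Upland (or its reverse).

96 blocks — the shortest possible round trip.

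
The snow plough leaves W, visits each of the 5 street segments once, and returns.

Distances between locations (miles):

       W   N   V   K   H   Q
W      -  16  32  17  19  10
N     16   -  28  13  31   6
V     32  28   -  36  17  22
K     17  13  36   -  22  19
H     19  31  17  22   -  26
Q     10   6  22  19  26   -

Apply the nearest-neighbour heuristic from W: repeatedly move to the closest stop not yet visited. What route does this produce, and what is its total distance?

Nearest-neighbour total = 100 miles; route W → Q → N → K → H → V → W.

From W: distances to unvisited — Q=10, N=16, K=17, H=19, V=32. Nearest is Q (10).
From Q: distances to unvisited — N=6, K=19, V=22, H=26. Nearest is N (6).
From N: distances to unvisited — K=13, V=28, H=31. Nearest is K (13).
From K: distances to unvisited — H=22, V=36. Nearest is H (22).
From H: distances to unvisited — V=17. Nearest is V (17).
Return V→W: 32.
Total = 10 + 6 + 13 + 22 + 17 + 32 = 100.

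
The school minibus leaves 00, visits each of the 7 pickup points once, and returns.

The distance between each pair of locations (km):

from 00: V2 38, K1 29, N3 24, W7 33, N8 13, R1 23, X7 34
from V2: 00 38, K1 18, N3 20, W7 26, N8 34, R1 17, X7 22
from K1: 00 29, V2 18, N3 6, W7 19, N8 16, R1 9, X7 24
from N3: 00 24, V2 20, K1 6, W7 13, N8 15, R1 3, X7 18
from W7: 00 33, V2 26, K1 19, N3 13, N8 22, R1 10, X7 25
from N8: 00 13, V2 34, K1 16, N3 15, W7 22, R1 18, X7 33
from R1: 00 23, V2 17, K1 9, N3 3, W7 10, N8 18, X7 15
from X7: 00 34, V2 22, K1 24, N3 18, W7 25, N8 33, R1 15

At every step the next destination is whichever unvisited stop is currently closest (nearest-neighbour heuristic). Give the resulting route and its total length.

At 00 the remaining stops are N8 13, R1 23, N3 24, K1 29, W7 33, X7 34, V2 38; go to N8.
At N8 the remaining stops are N3 15, K1 16, R1 18, W7 22, X7 33, V2 34; go to N3.
At N3 the remaining stops are R1 3, K1 6, W7 13, X7 18, V2 20; go to R1.
At R1 the remaining stops are K1 9, W7 10, X7 15, V2 17; go to K1.
At K1 the remaining stops are V2 18, W7 19, X7 24; go to V2.
At V2 the remaining stops are X7 22, W7 26; go to X7.
At X7 the remaining stops are W7 25; go to W7.
Return W7→00: 33.
Total = 13 + 15 + 3 + 9 + 18 + 22 + 25 + 33 = 138.

Total distance 138 km via the nearest-neighbour route 00 → N8 → N3 → R1 → K1 → V2 → X7 → W7 → 00.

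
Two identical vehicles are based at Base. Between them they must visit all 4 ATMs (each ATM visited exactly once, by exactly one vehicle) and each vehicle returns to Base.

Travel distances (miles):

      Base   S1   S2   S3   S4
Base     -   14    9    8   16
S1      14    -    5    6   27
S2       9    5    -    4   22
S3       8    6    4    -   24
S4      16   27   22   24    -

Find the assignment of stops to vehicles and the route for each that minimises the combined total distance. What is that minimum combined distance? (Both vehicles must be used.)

Minimum combined distance: 60 miles.

Check every non-empty split of the stops between the two vehicles; for each half take its own optimal tour:
  {S1} + {S2, S3, S4}: 28 + 50 = 78
  {S2} + {S1, S3, S4}: 18 + 57 = 75
  {S1, S2} + {S3, S4}: 28 + 48 = 76
  {S3} + {S1, S2, S4}: 16 + 57 = 73
  {S1, S3} + {S2, S4}: 28 + 47 = 75
  {S2, S3} + {S1, S4}: 21 + 57 = 78
  … (7 splits in total)
  {S1, S2, S3} + {S4}: 28 + 32 = 60  ← best
Best: vehicle 1 Base → S2 → S1 → S3 → Base = 28; vehicle 2 Base → S4 → Base = 32; combined 60.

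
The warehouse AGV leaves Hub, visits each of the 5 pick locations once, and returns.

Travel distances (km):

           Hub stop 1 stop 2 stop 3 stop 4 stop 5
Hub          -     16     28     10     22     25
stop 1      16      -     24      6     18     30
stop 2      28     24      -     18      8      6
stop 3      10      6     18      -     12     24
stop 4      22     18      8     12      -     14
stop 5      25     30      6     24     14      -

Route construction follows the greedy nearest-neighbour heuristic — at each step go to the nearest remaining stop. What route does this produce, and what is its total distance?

At Hub the remaining stops are stop 3 10, stop 1 16, stop 4 22, stop 5 25, stop 2 28; go to stop 3.
At stop 3 the remaining stops are stop 1 6, stop 4 12, stop 2 18, stop 5 24; go to stop 1.
At stop 1 the remaining stops are stop 4 18, stop 2 24, stop 5 30; go to stop 4.
At stop 4 the remaining stops are stop 2 8, stop 5 14; go to stop 2.
At stop 2 the remaining stops are stop 5 6; go to stop 5.
Return stop 5→Hub: 25.
Total = 10 + 6 + 18 + 8 + 6 + 25 = 73.

73 km along Hub → stop 3 → stop 1 → stop 4 → stop 2 → stop 5 → Hub.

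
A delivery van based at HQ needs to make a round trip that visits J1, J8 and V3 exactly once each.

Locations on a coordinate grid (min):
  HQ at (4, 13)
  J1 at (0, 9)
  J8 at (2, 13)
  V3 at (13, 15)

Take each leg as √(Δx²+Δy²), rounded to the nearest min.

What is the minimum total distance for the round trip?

There are 3 distinct closed tours to check (reversals are equivalent).
HQ→J1→J8→V3→HQ: 6+4+11+9 = 30
HQ→J1→V3→J8→HQ: 6+14+11+2 = 33
HQ→J8→J1→V3→HQ: 2+4+14+9 = 29
The minimum is 29.
One optimal route: HQ → J8 → J1 → V3 → HQ (or its reverse).

Shortest round trip = 29 min.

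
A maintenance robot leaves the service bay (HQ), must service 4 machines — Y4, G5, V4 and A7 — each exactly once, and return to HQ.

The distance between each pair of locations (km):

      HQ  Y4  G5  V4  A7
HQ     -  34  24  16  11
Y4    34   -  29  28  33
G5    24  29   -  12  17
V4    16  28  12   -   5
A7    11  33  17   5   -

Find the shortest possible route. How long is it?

Minimum total distance: 91 km.

There are 12 distinct closed tours to check (reversals are equivalent).
HQ - Y4 - G5 - V4 - A7 - HQ: 34+29+12+5+11 = 91
HQ - Y4 - G5 - A7 - V4 - HQ: 34+29+17+5+16 = 101
HQ - Y4 - V4 - G5 - A7 - HQ: 34+28+12+17+11 = 102
HQ - Y4 - V4 - A7 - G5 - HQ: 34+28+5+17+24 = 108
HQ - Y4 - A7 - G5 - V4 - HQ: 34+33+17+12+16 = 112
HQ - Y4 - A7 - V4 - G5 - HQ: 34+33+5+12+24 = 108
HQ - G5 - Y4 - V4 - A7 - HQ: 24+29+28+5+11 = 97
HQ - G5 - Y4 - A7 - V4 - HQ: 24+29+33+5+16 = 107
HQ - G5 - V4 - Y4 - A7 - HQ: 24+12+28+33+11 = 108
HQ - G5 - A7 - Y4 - V4 - HQ: 24+17+33+28+16 = 118
HQ - V4 - Y4 - G5 - A7 - HQ: 16+28+29+17+11 = 101
HQ - V4 - G5 - Y4 - A7 - HQ: 16+12+29+33+11 = 101
The minimum is 91.
One optimal route: HQ → Y4 → G5 → V4 → A7 → HQ (or its reverse).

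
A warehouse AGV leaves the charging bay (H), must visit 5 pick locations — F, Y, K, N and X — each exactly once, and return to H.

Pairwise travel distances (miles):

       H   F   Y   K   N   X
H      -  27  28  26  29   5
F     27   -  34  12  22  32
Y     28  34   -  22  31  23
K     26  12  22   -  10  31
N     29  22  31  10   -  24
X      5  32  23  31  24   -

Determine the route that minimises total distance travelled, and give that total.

Minimum total distance: 108 miles.

There are 60 distinct closed tours to check (reversals are equivalent).
H→F→Y→K→N→X→H: 27+34+22+10+24+5 = 122
H→F→Y→K→X→N→H: 27+34+22+31+24+29 = 167
H→F→Y→N→K→X→H: 27+34+31+10+31+5 = 138
H→F→Y→N→X→K→H: 27+34+31+24+31+26 = 173
H→F→Y→X→K→N→H: 27+34+23+31+10+29 = 154
H→F→Y→X→N→K→H: 27+34+23+24+10+26 = 144
H→F→K→Y→N→X→H: 27+12+22+31+24+5 = 121
H→F→K→Y→X→N→H: 27+12+22+23+24+29 = 137
H→F→K→N→Y→X→H: 27+12+10+31+23+5 = 108
H→F→K→N→X→Y→H: 27+12+10+24+23+28 = 124
H→F→K→X→Y→N→H: 27+12+31+23+31+29 = 153
H→F→K→X→N→Y→H: 27+12+31+24+31+28 = 153
H→F→N→Y→K→X→H: 27+22+31+22+31+5 = 138
H→F→N→Y→X→K→H: 27+22+31+23+31+26 = 160
… (46 more)
The minimum is 108.
One optimal route: H → F → K → N → Y → X → H (or its reverse).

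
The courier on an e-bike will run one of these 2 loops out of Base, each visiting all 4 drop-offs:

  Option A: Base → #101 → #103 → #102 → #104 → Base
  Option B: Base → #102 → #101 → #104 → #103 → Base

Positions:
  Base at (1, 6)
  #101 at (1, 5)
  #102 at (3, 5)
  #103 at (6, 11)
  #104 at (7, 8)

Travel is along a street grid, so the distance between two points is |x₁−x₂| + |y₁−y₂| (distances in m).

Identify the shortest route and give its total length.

Option A: 1 + 11 + 9 + 7 + 8 = 36
Option B: 3 + 2 + 9 + 4 + 10 = 28

28 m — Option B is the shortest.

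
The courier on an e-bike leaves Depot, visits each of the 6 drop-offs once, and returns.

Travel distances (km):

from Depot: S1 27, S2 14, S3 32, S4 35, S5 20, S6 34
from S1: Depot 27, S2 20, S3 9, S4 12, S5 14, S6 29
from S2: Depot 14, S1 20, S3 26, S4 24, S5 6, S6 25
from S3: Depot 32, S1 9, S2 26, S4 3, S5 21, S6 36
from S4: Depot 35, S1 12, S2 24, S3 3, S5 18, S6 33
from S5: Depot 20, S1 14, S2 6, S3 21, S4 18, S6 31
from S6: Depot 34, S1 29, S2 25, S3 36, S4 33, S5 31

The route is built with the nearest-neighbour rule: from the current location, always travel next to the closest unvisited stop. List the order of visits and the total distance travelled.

113 km along Depot → S2 → S5 → S1 → S3 → S4 → S6 → Depot.

From Depot: distances to unvisited — S2=14, S5=20, S1=27, S3=32, S6=34, S4=35. Nearest is S2 (14).
From S2: distances to unvisited — S5=6, S1=20, S4=24, S6=25, S3=26. Nearest is S5 (6).
From S5: distances to unvisited — S1=14, S4=18, S3=21, S6=31. Nearest is S1 (14).
From S1: distances to unvisited — S3=9, S4=12, S6=29. Nearest is S3 (9).
From S3: distances to unvisited — S4=3, S6=36. Nearest is S4 (3).
From S4: distances to unvisited — S6=33. Nearest is S6 (33).
Return S6→Depot: 34.
Total = 14 + 6 + 14 + 9 + 3 + 33 + 34 = 113.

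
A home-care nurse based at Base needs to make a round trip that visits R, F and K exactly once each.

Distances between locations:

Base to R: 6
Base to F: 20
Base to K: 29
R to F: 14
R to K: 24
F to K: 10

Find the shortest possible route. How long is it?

Minimum total distance: 59.

There are 3 distinct closed tours to check (reversals are equivalent).
Base→R→F→K→Base: 6+14+10+29 = 59
Base→R→K→F→Base: 6+24+10+20 = 60
Base→F→R→K→Base: 20+14+24+29 = 87
The minimum is 59.
One optimal route: Base → R → F → K → Base (or its reverse).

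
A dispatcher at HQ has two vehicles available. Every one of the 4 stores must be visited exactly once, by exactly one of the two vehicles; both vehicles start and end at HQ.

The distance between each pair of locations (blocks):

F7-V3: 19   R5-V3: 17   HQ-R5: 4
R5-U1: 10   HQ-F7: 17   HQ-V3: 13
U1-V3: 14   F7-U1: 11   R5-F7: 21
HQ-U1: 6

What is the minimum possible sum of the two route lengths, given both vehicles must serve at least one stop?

57 blocks — the smallest possible combined total.

Try each way of splitting the stops between the two vehicles (each non-empty) and, for each split, find the best tour for each vehicle:
  {R5} + {F7, U1, V3}: 8 + 49 = 57
  {F7} + {R5, U1, V3}: 34 + 41 = 75
  {R5, F7} + {U1, V3}: 42 + 33 = 75
  {U1} + {R5, F7, V3}: 12 + 57 = 69
  {R5, U1} + {F7, V3}: 20 + 49 = 69
  {F7, U1} + {R5, V3}: 34 + 34 = 68
  … (7 splits in total)
Best: vehicle 1 HQ → R5 → HQ = 8; vehicle 2 HQ → U1 → F7 → V3 → HQ = 49; combined 57.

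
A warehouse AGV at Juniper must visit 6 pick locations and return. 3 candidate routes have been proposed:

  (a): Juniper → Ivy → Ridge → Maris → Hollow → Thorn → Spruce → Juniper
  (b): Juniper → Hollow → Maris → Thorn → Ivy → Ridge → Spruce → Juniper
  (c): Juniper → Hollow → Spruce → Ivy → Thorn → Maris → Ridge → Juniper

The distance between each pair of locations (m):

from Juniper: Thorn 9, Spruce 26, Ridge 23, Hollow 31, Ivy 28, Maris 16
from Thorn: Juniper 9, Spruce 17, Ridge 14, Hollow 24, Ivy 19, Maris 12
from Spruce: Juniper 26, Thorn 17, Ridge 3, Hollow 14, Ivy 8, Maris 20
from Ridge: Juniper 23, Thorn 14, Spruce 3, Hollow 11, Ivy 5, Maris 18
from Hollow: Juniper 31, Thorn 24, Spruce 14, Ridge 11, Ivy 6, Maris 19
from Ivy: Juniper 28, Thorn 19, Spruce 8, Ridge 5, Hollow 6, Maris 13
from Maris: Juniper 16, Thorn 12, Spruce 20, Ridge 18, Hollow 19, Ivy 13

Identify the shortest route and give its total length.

(a): 28 + 5 + 18 + 19 + 24 + 17 + 26 = 137
(b): 31 + 19 + 12 + 19 + 5 + 3 + 26 = 115
(c): 31 + 14 + 8 + 19 + 12 + 18 + 23 = 125

115 m — (b) is the shortest.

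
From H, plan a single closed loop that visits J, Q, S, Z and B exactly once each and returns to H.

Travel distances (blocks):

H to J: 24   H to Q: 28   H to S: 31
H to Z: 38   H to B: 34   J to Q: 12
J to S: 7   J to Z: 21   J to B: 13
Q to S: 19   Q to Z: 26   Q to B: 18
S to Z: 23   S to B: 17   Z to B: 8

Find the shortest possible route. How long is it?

There are 60 distinct closed tours to check (reversals are equivalent).
H → J → Q → S → Z → B → H: 24+12+19+23+8+34 = 120
H → J → Q → S → B → Z → H: 24+12+19+17+8+38 = 118
H → J → Q → Z → S → B → H: 24+12+26+23+17+34 = 136
H → J → Q → Z → B → S → H: 24+12+26+8+17+31 = 118
H → J → Q → B → S → Z → H: 24+12+18+17+23+38 = 132
H → J → Q → B → Z → S → H: 24+12+18+8+23+31 = 116
H → J → S → Q → Z → B → H: 24+7+19+26+8+34 = 118
H → J → S → Q → B → Z → H: 24+7+19+18+8+38 = 114
H → J → S → Z → Q → B → H: 24+7+23+26+18+34 = 132
H → J → S → Z → B → Q → H: 24+7+23+8+18+28 = 108
H → J → S → B → Q → Z → H: 24+7+17+18+26+38 = 130
H → J → S → B → Z → Q → H: 24+7+17+8+26+28 = 110
H → J → Z → Q → S → B → H: 24+21+26+19+17+34 = 141
H → J → Z → Q → B → S → H: 24+21+26+18+17+31 = 137
… (46 more)
The minimum is 108.
One optimal route: H → J → S → Z → B → Q → H (or its reverse).

Shortest round trip = 108 blocks.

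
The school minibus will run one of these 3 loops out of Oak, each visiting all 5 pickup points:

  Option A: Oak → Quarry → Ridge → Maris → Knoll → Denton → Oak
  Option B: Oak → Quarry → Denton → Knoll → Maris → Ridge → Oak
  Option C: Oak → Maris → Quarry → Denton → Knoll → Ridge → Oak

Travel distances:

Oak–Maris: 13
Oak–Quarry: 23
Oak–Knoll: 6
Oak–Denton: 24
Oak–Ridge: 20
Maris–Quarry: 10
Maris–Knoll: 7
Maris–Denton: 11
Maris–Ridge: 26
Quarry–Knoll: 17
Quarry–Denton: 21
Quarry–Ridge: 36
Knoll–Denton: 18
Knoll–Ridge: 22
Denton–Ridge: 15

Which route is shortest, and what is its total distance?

Shortest is Option C, total 104.

Option A: 23 + 36 + 26 + 7 + 18 + 24 = 134
Option B: 23 + 21 + 18 + 7 + 26 + 20 = 115
Option C: 13 + 10 + 21 + 18 + 22 + 20 = 104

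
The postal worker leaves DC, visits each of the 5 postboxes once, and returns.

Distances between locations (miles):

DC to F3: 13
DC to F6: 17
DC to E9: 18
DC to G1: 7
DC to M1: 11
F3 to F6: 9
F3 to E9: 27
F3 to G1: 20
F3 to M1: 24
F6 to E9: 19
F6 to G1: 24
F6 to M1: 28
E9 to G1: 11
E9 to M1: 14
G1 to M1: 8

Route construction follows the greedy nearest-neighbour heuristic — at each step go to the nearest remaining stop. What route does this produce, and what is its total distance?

Nearest-neighbour total = 70 miles; route DC → G1 → M1 → E9 → F6 → F3 → DC.

DC → [G1:7 / M1:11 / F3:13 / F6:17 / E9:18] → G1 (7)
G1 → [M1:8 / E9:11 / F3:20 / F6:24] → M1 (8)
M1 → [E9:14 / F3:24 / F6:28] → E9 (14)
E9 → [F6:19 / F3:27] → F6 (19)
F6 → [F3:9] → F3 (9)
Return F3→DC: 13.
Total = 7 + 8 + 14 + 19 + 9 + 13 = 70.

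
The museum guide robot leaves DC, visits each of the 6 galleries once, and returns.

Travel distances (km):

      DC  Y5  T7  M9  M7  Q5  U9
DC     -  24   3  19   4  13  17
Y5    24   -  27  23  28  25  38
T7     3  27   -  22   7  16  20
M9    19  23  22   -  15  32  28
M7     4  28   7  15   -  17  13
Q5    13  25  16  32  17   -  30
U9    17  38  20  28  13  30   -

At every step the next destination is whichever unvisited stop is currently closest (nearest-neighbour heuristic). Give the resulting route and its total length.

DC → [T7:3 / M7:4 / Q5:13 / U9:17 / M9:19 / Y5:24] → T7 (3)
T7 → [M7:7 / Q5:16 / U9:20 / M9:22 / Y5:27] → M7 (7)
M7 → [U9:13 / M9:15 / Q5:17 / Y5:28] → U9 (13)
U9 → [M9:28 / Q5:30 / Y5:38] → M9 (28)
M9 → [Y5:23 / Q5:32] → Y5 (23)
Y5 → [Q5:25] → Q5 (25)
Return Q5→DC: 13.
Total = 3 + 7 + 13 + 28 + 23 + 25 + 13 = 112.

Nearest-neighbour total = 112 km; route DC → T7 → M7 → U9 → M9 → Y5 → Q5 → DC.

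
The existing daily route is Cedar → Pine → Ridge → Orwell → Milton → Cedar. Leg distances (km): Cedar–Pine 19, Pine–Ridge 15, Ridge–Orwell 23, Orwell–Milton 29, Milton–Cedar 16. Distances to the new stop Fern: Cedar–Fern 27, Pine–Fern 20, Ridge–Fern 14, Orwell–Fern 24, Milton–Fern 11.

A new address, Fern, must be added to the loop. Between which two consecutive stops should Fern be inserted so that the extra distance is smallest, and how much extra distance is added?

Insertion cost between consecutive stops i–j is d(i,Fern) + d(Fern,j) − d(i,j):
  between Cedar and Pine: 27 + 20 − 19 = 28
  between Pine and Ridge: 20 + 14 − 15 = 19
  between Ridge and Orwell: 14 + 24 − 23 = 15
  between Orwell and Milton: 24 + 11 − 29 = 6
  between Milton and Cedar: 11 + 27 − 16 = 22
Cheapest insertion is between Orwell and Milton, adding 6.
New total = 102 + 6 = 108.

Adding 6 km by placing Fern on the Orwell–Milton leg.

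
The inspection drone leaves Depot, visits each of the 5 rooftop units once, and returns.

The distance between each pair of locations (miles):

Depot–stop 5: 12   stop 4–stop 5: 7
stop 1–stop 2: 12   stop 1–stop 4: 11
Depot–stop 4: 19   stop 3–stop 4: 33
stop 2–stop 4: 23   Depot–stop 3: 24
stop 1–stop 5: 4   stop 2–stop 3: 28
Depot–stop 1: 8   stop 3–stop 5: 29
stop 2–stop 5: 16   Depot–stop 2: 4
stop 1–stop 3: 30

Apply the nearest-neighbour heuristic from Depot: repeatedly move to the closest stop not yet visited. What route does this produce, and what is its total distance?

84 miles along Depot → stop 2 → stop 1 → stop 5 → stop 4 → stop 3 → Depot.

From Depot: distances to unvisited — stop 2=4, stop 1=8, stop 5=12, stop 4=19, stop 3=24. Nearest is stop 2 (4).
From stop 2: distances to unvisited — stop 1=12, stop 5=16, stop 4=23, stop 3=28. Nearest is stop 1 (12).
From stop 1: distances to unvisited — stop 5=4, stop 4=11, stop 3=30. Nearest is stop 5 (4).
From stop 5: distances to unvisited — stop 4=7, stop 3=29. Nearest is stop 4 (7).
From stop 4: distances to unvisited — stop 3=33. Nearest is stop 3 (33).
Return stop 3→Depot: 24.
Total = 4 + 12 + 4 + 7 + 33 + 24 = 84.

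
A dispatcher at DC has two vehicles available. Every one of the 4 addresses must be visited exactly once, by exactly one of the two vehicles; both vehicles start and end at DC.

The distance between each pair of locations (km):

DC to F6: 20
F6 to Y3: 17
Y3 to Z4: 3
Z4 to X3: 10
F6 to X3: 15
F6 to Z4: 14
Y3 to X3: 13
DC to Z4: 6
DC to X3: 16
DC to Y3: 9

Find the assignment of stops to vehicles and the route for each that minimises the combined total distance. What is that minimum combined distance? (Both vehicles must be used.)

There are 2^3 − 1 = 7 ways to divide the 4 stops into two non-empty groups. For each, the best each vehicle can do is its own shortest tour through its group:
  {F6} + {Y3, Z4, X3}: 40 + 38 = 78
  {Y3} + {F6, Z4, X3}: 18 + 51 = 69
  {F6, Y3} + {Z4, X3}: 46 + 32 = 78
  {Z4} + {F6, Y3, X3}: 12 + 57 = 69
  {F6, Z4} + {Y3, X3}: 40 + 38 = 78
  {Y3, Z4} + {F6, X3}: 18 + 51 = 69
  … (7 splits in total)
Best: vehicle 1 DC → Y3 → DC = 18; vehicle 2 DC → F6 → X3 → Z4 → DC = 51; combined 69.

Minimum combined distance: 69 km.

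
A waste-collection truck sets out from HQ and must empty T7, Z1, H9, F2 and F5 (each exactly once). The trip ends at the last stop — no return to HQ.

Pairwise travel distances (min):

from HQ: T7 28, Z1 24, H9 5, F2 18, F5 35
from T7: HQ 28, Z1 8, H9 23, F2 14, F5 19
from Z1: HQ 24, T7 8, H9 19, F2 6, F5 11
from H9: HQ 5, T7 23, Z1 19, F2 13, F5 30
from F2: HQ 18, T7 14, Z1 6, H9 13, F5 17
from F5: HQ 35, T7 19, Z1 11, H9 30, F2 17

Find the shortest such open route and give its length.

Minimum one-way distance = 51 min.

There are 5! = 120 possible orderings.
HQ→T7→Z1→H9→F2→F5: 28+8+19+13+17 = 85
HQ→T7→Z1→H9→F5→F2: 28+8+19+30+17 = 102
HQ→T7→Z1→F2→H9→F5: 28+8+6+13+30 = 85
HQ→T7→Z1→F2→F5→H9: 28+8+6+17+30 = 89
HQ→T7→Z1→F5→H9→F2: 28+8+11+30+13 = 90
HQ→T7→Z1→F5→F2→H9: 28+8+11+17+13 = 77
HQ→T7→H9→Z1→F2→F5: 28+23+19+6+17 = 93
HQ→T7→H9→Z1→F5→F2: 28+23+19+11+17 = 98
HQ→T7→H9→F2→Z1→F5: 28+23+13+6+11 = 81
HQ→T7→H9→F2→F5→Z1: 28+23+13+17+11 = 92
HQ→T7→H9→F5→Z1→F2: 28+23+30+11+6 = 98
HQ→T7→H9→F5→F2→Z1: 28+23+30+17+6 = 104
HQ→T7→F2→Z1→H9→F5: 28+14+6+19+30 = 97
HQ→T7→F2→Z1→F5→H9: 28+14+6+11+30 = 89
… (106 more)
HQ→H9→F2→T7→Z1→F5: 5+13+14+8+11 = 51  ← best
The minimum is 51.
One shortest path: HQ → H9 → F2 → T7 → Z1 → F5.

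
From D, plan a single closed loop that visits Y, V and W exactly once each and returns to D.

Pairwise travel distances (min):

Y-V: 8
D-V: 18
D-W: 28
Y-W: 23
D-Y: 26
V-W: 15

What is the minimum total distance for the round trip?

D→Y→V→W→D: 26+8+15+28 = 77
D→Y→W→V→D: 26+23+15+18 = 82
D→V→Y→W→D: 18+8+23+28 = 77
The minimum is 77.
One optimal route: D → Y → V → W → D (or its reverse).

Shortest round trip = 77 min.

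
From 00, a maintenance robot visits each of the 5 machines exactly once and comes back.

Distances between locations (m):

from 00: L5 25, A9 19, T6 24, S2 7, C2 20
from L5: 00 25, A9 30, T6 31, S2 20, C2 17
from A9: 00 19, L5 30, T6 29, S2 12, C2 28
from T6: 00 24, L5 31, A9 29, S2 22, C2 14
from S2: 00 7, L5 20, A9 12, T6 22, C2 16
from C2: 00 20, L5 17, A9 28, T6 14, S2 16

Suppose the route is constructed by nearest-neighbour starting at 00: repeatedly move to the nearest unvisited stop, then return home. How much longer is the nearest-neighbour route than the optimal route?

13 m longer than the optimal tour.

From 00: S2=7, A9=19, C2=20, T6=24, L5=25 → choose S2 (7).
From S2: A9=12, C2=16, L5=20, T6=22 → choose A9 (12).
From A9: C2=28, T6=29, L5=30 → choose C2 (28).
From C2: T6=14, L5=17 → choose T6 (14).
From T6: L5=31 → choose L5 (31).
NN route 00 → S2 → A9 → C2 → T6 → L5 → 00 costs 117.
Optimal: 00 → L5 → C2 → T6 → A9 → S2 → 00 costs 104 (by enumerating all 60 distinct tours).
Excess = 117 − 104 = 13.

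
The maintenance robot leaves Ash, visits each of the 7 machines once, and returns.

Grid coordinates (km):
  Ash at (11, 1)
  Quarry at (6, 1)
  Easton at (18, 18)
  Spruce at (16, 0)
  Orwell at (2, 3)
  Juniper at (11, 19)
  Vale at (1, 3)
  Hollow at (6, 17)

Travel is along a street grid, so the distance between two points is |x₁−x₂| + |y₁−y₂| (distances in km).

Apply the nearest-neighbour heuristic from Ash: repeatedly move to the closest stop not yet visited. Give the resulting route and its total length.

Nearest-neighbour total = 86 km; route Ash → Quarry → Orwell → Vale → Spruce → Easton → Juniper → Hollow → Ash.

At Ash the remaining stops are Quarry 5, Spruce 6, Orwell 11, Vale 12, Juniper 18, Hollow 21, Easton 24; go to Quarry.
At Quarry the remaining stops are Orwell 6, Vale 7, Spruce 11, Hollow 16, Juniper 23, Easton 29; go to Orwell.
At Orwell the remaining stops are Vale 1, Spruce 17, Hollow 18, Juniper 25, Easton 31; go to Vale.
At Vale the remaining stops are Spruce 18, Hollow 19, Juniper 26, Easton 32; go to Spruce.
At Spruce the remaining stops are Easton 20, Juniper 24, Hollow 27; go to Easton.
At Easton the remaining stops are Juniper 8, Hollow 13; go to Juniper.
At Juniper the remaining stops are Hollow 7; go to Hollow.
Return Hollow→Ash: 21.
Total = 5 + 6 + 1 + 18 + 20 + 8 + 7 + 21 = 86.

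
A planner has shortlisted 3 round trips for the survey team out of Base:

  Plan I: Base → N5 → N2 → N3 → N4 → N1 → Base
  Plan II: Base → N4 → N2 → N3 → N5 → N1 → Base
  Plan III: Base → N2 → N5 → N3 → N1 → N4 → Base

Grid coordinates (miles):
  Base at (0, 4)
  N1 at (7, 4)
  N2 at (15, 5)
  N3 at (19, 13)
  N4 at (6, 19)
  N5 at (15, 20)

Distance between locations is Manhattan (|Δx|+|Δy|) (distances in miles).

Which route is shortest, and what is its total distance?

98 miles — Plan II is the shortest.

Plan I: 31 + 15 + 12 + 19 + 16 + 7 = 100
Plan II: 21 + 23 + 12 + 11 + 24 + 7 = 98
Plan III: 16 + 15 + 11 + 21 + 16 + 21 = 100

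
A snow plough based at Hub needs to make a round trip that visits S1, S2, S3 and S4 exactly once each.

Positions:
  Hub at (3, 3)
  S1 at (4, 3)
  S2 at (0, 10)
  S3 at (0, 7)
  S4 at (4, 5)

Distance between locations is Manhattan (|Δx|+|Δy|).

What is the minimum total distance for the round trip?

Minimum total distance: 22.

With 4 stops there are 4!/2 = 12 distinct round trips (a route and its reverse cost the same).
Hub → S1 → S2 → S3 → S4 → Hub: 1+11+3+6+3 = 24
Hub → S1 → S2 → S4 → S3 → Hub: 1+11+9+6+7 = 34
Hub → S1 → S3 → S2 → S4 → Hub: 1+8+3+9+3 = 24
Hub → S1 → S3 → S4 → S2 → Hub: 1+8+6+9+10 = 34
Hub → S1 → S4 → S2 → S3 → Hub: 1+2+9+3+7 = 22
Hub → S1 → S4 → S3 → S2 → Hub: 1+2+6+3+10 = 22
Hub → S2 → S1 → S3 → S4 → Hub: 10+11+8+6+3 = 38
Hub → S2 → S1 → S4 → S3 → Hub: 10+11+2+6+7 = 36
Hub → S2 → S3 → S1 → S4 → Hub: 10+3+8+2+3 = 26
Hub → S2 → S4 → S1 → S3 → Hub: 10+9+2+8+7 = 36
Hub → S3 → S1 → S2 → S4 → Hub: 7+8+11+9+3 = 38
Hub → S3 → S2 → S1 → S4 → Hub: 7+3+11+2+3 = 26
The minimum is 22.
One optimal route: Hub → S1 → S4 → S2 → S3 → Hub (or its reverse).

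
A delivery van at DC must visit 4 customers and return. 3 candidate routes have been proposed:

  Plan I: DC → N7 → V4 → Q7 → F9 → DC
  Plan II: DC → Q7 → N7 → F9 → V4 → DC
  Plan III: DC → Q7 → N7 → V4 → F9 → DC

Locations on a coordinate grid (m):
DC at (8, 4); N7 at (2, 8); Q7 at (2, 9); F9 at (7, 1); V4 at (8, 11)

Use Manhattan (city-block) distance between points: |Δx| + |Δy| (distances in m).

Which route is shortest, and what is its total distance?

Plan I: 10 + 9 + 8 + 13 + 4 = 44
Plan II: 11 + 1 + 12 + 11 + 7 = 42
Plan III: 11 + 1 + 9 + 11 + 4 = 36

36 m — Plan III is the shortest.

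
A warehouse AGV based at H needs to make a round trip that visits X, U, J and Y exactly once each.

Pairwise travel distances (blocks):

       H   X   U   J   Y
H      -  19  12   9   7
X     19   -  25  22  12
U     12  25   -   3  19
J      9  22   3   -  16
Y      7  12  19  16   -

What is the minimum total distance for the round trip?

There are 12 distinct closed tours to check (reversals are equivalent).
H-X-U-J-Y-H: 19+25+3+16+7 = 70
H-X-U-Y-J-H: 19+25+19+16+9 = 88
H-X-J-U-Y-H: 19+22+3+19+7 = 70
H-X-J-Y-U-H: 19+22+16+19+12 = 88
H-X-Y-U-J-H: 19+12+19+3+9 = 62
H-X-Y-J-U-H: 19+12+16+3+12 = 62
H-U-X-J-Y-H: 12+25+22+16+7 = 82
H-U-X-Y-J-H: 12+25+12+16+9 = 74
H-U-J-X-Y-H: 12+3+22+12+7 = 56
H-U-Y-X-J-H: 12+19+12+22+9 = 74
H-J-X-U-Y-H: 9+22+25+19+7 = 82
H-J-U-X-Y-H: 9+3+25+12+7 = 56
The minimum is 56.
One optimal route: H → U → J → X → Y → H (or its reverse).

56 blocks — the shortest possible round trip.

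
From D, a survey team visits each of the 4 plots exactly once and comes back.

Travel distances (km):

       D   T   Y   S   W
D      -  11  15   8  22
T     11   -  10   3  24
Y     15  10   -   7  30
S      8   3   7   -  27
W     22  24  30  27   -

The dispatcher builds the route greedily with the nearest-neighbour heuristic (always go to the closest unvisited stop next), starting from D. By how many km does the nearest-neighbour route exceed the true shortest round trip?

2 km longer than the optimal tour.

From D: S=8, T=11, Y=15, W=22 → choose S (8).
From S: T=3, Y=7, W=27 → choose T (3).
From T: Y=10, W=24 → choose Y (10).
From Y: W=30 → choose W (30).
NN route D → S → T → Y → W → D costs 73.
Optimal: D → Y → S → T → W → D costs 71 (by enumerating all 12 distinct tours).
Excess = 73 − 71 = 2.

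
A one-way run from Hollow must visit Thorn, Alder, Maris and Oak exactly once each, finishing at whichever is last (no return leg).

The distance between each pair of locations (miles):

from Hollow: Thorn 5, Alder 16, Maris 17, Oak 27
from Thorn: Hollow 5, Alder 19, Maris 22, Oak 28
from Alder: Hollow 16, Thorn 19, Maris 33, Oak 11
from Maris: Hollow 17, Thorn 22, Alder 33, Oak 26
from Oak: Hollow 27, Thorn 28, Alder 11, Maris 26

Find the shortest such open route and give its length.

There are 4! = 24 possible orderings.
Hollow → Thorn → Alder → Maris → Oak: 5+19+33+26 = 83
Hollow → Thorn → Alder → Oak → Maris: 5+19+11+26 = 61
Hollow → Thorn → Maris → Alder → Oak: 5+22+33+11 = 71
Hollow → Thorn → Maris → Oak → Alder: 5+22+26+11 = 64
Hollow → Thorn → Oak → Alder → Maris: 5+28+11+33 = 77
Hollow → Thorn → Oak → Maris → Alder: 5+28+26+33 = 92
Hollow → Alder → Thorn → Maris → Oak: 16+19+22+26 = 83
Hollow → Alder → Thorn → Oak → Maris: 16+19+28+26 = 89
Hollow → Alder → Maris → Thorn → Oak: 16+33+22+28 = 99
Hollow → Alder → Maris → Oak → Thorn: 16+33+26+28 = 103
Hollow → Alder → Oak → Thorn → Maris: 16+11+28+22 = 77
Hollow → Alder → Oak → Maris → Thorn: 16+11+26+22 = 75
Hollow → Maris → Thorn → Alder → Oak: 17+22+19+11 = 69
Hollow → Maris → Thorn → Oak → Alder: 17+22+28+11 = 78
… (10 more)
The minimum is 61.
One shortest path: Hollow → Thorn → Alder → Oak → Maris.

Shortest open route: 61 miles.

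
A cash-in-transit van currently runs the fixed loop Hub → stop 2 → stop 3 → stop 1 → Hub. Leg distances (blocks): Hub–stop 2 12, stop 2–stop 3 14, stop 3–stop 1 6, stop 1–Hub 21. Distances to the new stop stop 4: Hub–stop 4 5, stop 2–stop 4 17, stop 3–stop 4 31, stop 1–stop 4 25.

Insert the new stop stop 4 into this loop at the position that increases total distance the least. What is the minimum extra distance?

Minimum extra distance: 9 blocks, inserting stop 4 between stop 1 and Hub.

Insertion cost between consecutive stops i–j is d(i,stop 4) + d(stop 4,j) − d(i,j):
  between Hub and stop 2: 5 + 17 − 12 = 10
  between stop 2 and stop 3: 17 + 31 − 14 = 34
  between stop 3 and stop 1: 31 + 25 − 6 = 50
  between stop 1 and Hub: 25 + 5 − 21 = 9
Cheapest insertion is between stop 1 and Hub, adding 9.
New total = 53 + 9 = 62.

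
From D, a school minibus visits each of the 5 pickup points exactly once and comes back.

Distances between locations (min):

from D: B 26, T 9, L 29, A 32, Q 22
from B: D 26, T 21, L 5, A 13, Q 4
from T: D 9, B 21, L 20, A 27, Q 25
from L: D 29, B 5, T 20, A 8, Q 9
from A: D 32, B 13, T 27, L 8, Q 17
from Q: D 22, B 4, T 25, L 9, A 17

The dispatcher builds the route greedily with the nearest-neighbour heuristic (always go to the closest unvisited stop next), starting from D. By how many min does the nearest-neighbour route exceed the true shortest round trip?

Excess over optimum: 12 min.

From D: T=9, Q=22, B=26, L=29, A=32 → choose T (9).
From T: L=20, B=21, Q=25, A=27 → choose L (20).
From L: B=5, A=8, Q=9 → choose B (5).
From B: Q=4, A=13 → choose Q (4).
From Q: A=17 → choose A (17).
NN route D → T → L → B → Q → A → D costs 87.
Optimal: D → T → A → L → B → Q → D costs 75 (by enumerating all 60 distinct tours).
Excess = 87 − 75 = 12.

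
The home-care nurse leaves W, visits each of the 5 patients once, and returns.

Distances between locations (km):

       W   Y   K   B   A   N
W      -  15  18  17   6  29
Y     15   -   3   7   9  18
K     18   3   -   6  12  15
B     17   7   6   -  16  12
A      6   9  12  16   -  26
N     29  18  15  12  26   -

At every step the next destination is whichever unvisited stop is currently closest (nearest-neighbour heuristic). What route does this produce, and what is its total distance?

65 km along W → A → Y → K → B → N → W.

At W the remaining stops are A 6, Y 15, B 17, K 18, N 29; go to A.
At A the remaining stops are Y 9, K 12, B 16, N 26; go to Y.
At Y the remaining stops are K 3, B 7, N 18; go to K.
At K the remaining stops are B 6, N 15; go to B.
At B the remaining stops are N 12; go to N.
Return N→W: 29.
Total = 6 + 9 + 3 + 6 + 12 + 29 = 65.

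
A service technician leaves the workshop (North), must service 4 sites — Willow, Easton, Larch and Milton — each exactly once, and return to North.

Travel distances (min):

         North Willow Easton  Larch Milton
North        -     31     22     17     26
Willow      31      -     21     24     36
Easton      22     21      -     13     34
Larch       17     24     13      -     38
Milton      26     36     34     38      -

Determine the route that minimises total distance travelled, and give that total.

Minimum total distance: 113 min.

With 4 stops there are 4!/2 = 12 distinct round trips (a route and its reverse cost the same).
North-Willow-Easton-Larch-Milton-North: 31+21+13+38+26 = 129
North-Willow-Easton-Milton-Larch-North: 31+21+34+38+17 = 141
North-Willow-Larch-Easton-Milton-North: 31+24+13+34+26 = 128
North-Willow-Larch-Milton-Easton-North: 31+24+38+34+22 = 149
North-Willow-Milton-Easton-Larch-North: 31+36+34+13+17 = 131
North-Willow-Milton-Larch-Easton-North: 31+36+38+13+22 = 140
North-Easton-Willow-Larch-Milton-North: 22+21+24+38+26 = 131
North-Easton-Willow-Milton-Larch-North: 22+21+36+38+17 = 134
North-Easton-Larch-Willow-Milton-North: 22+13+24+36+26 = 121
North-Easton-Milton-Willow-Larch-North: 22+34+36+24+17 = 133
North-Larch-Willow-Easton-Milton-North: 17+24+21+34+26 = 122
North-Larch-Easton-Willow-Milton-North: 17+13+21+36+26 = 113
The minimum is 113.
One optimal route: North → Larch → Easton → Willow → Milton → North (or its reverse).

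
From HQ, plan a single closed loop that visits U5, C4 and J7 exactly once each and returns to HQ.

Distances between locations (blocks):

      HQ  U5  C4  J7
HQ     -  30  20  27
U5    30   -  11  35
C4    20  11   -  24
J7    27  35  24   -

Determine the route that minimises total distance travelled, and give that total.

Minimum total distance: 92 blocks.

There are 3 distinct closed tours to check (reversals are equivalent).
HQ - U5 - C4 - J7 - HQ: 30+11+24+27 = 92
HQ - U5 - J7 - C4 - HQ: 30+35+24+20 = 109
HQ - C4 - U5 - J7 - HQ: 20+11+35+27 = 93
The minimum is 92.
One optimal route: HQ → U5 → C4 → J7 → HQ (or its reverse).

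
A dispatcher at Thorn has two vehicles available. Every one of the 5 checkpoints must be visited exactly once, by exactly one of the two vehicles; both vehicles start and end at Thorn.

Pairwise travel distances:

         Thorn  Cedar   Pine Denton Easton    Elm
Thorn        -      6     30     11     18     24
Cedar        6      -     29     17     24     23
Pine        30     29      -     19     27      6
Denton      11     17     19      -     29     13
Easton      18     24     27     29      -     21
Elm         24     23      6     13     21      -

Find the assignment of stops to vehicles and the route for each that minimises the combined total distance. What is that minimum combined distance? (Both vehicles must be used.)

Check every non-empty split of the stops between the two vehicles; for each half take its own optimal tour:
  {Cedar} + {Pine, Denton, Easton, Elm}: 12 + 75 = 87
  {Pine} + {Cedar, Denton, Easton, Elm}: 60 + 75 = 135
  {Cedar, Pine} + {Denton, Easton, Elm}: 65 + 63 = 128
  {Denton} + {Cedar, Pine, Easton, Elm}: 22 + 80 = 102
  {Cedar, Denton} + {Pine, Easton, Elm}: 34 + 75 = 109
  {Pine, Denton} + {Cedar, Easton, Elm}: 60 + 68 = 128
  … (15 splits in total)
Best: vehicle 1 Thorn → Cedar → Thorn = 12; vehicle 2 Thorn → Denton → Pine → Elm → Easton → Thorn = 75; combined 87.

Minimum combined distance: 87.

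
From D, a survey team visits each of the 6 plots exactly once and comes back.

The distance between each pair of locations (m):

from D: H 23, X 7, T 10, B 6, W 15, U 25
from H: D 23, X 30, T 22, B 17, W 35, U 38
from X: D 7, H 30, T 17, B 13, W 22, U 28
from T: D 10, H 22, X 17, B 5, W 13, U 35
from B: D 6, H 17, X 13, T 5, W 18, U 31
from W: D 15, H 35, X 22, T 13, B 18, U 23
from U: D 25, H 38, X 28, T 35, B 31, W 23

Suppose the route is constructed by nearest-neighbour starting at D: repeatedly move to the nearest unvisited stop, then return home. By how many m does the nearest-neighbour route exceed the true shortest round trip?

The nearest-neighbour route is 19 m longer than optimal.

From D: B=6, X=7, T=10, W=15, H=23, U=25 → choose B (6).
From B: T=5, X=13, H=17, W=18, U=31 → choose T (5).
From T: W=13, X=17, H=22, U=35 → choose W (13).
From W: X=22, U=23, H=35 → choose X (22).
From X: U=28, H=30 → choose U (28).
From U: H=38 → choose H (38).
NN route D → B → T → W → X → U → H → D costs 135.
Optimal: D → H → B → T → W → U → X → D costs 116 (by enumerating all 360 distinct tours).
Excess = 135 − 116 = 19.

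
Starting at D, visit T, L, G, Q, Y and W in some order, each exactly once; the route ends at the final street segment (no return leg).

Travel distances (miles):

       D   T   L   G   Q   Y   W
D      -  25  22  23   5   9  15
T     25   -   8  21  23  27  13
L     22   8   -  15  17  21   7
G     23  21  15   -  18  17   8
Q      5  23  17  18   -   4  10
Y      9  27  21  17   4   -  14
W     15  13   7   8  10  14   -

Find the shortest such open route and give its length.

Shortest open route: 49 miles.

There are 6! = 720 possible orderings.
D→T→L→G→Q→Y→W: 25+8+15+18+4+14 = 84
D→T→L→G→Q→W→Y: 25+8+15+18+10+14 = 90
D→T→L→G→Y→Q→W: 25+8+15+17+4+10 = 79
D→T→L→G→Y→W→Q: 25+8+15+17+14+10 = 89
D→T→L→G→W→Q→Y: 25+8+15+8+10+4 = 70
D→T→L→G→W→Y→Q: 25+8+15+8+14+4 = 74
D→T→L→Q→G→Y→W: 25+8+17+18+17+14 = 99
D→T→L→Q→G→W→Y: 25+8+17+18+8+14 = 90
… (712 more)
D→Q→Y→G→W→L→T: 5+4+17+8+7+8 = 49  ← best
The minimum is 49.
One shortest path: D → Q → Y → G → W → L → T.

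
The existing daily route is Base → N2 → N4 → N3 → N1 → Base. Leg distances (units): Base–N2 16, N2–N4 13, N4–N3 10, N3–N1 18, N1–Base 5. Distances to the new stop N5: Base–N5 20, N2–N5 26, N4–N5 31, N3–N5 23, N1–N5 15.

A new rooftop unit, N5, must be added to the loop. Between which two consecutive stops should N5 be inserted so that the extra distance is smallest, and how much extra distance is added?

Adding 20 by placing N5 on the N3–N1 leg.

Insertion cost between consecutive stops i–j is d(i,N5) + d(N5,j) − d(i,j):
  between Base and N2: 20 + 26 − 16 = 30
  between N2 and N4: 26 + 31 − 13 = 44
  between N4 and N3: 31 + 23 − 10 = 44
  between N3 and N1: 23 + 15 − 18 = 20
  between N1 and Base: 15 + 20 − 5 = 30
Cheapest insertion is between N3 and N1, adding 20.
New total = 62 + 20 = 82.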